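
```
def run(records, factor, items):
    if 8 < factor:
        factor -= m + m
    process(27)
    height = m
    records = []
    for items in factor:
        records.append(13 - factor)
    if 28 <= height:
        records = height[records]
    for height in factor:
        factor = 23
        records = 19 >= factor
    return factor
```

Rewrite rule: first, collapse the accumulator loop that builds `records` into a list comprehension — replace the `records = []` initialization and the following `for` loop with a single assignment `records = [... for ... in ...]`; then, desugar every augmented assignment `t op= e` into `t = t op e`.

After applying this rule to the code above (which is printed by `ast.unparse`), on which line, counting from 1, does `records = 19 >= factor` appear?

Transformed code:
def run(records, factor, items):
    if 8 < factor:
        factor = factor - (m + m)
    process(27)
    height = m
    records = [13 - factor for items in factor]
    if 28 <= height:
        records = height[records]
    for height in factor:
        factor = 23
        records = 19 >= factor
    return factor

11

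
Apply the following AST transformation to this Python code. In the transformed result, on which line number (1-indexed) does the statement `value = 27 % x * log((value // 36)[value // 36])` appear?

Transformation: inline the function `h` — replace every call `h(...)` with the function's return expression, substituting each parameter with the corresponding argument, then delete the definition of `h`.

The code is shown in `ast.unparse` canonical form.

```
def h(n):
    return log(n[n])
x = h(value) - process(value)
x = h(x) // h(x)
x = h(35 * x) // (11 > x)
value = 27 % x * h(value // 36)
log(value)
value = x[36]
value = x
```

4

Transformed code:
x = log(value[value]) - process(value)
x = log(x[x]) // log(x[x])
x = log((35 * x)[35 * x]) // (11 > x)
value = 27 % x * log((value // 36)[value // 36])
log(value)
value = x[36]
value = x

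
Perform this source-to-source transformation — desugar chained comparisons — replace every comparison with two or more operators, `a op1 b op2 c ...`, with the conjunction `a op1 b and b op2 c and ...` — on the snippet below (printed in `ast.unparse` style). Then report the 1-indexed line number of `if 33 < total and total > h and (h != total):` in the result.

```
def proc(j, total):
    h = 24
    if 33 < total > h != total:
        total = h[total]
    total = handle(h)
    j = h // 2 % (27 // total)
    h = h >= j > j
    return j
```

3

Transformed code:
def proc(j, total):
    h = 24
    if 33 < total and total > h and (h != total):
        total = h[total]
    total = handle(h)
    j = h // 2 % (27 // total)
    h = h >= j and j > j
    return j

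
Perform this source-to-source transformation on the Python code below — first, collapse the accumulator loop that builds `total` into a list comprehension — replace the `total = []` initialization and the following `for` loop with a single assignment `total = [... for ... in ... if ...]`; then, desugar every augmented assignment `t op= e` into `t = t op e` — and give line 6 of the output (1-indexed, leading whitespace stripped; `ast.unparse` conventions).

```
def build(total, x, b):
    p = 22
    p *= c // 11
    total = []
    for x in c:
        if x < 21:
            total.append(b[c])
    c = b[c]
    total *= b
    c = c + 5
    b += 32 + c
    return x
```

total = total * b

Transformed code:
def build(total, x, b):
    p = 22
    p = p * (c // 11)
    total = [b[c] for x in c if x < 21]
    c = b[c]
    total = total * b
    c = c + 5
    b = b + (32 + c)
    return x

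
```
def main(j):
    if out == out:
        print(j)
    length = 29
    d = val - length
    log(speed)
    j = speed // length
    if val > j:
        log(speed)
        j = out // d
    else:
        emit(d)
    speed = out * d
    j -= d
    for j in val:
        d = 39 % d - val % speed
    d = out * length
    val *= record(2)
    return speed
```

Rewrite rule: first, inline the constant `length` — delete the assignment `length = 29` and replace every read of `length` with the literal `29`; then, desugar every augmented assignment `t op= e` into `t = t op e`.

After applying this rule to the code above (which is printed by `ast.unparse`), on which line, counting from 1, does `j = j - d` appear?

13

Transformed code:
def main(j):
    if out == out:
        print(j)
    d = val - 29
    log(speed)
    j = speed // 29
    if val > j:
        log(speed)
        j = out // d
    else:
        emit(d)
    speed = out * d
    j = j - d
    for j in val:
        d = 39 % d - val % speed
    d = out * 29
    val = val * record(2)
    return speed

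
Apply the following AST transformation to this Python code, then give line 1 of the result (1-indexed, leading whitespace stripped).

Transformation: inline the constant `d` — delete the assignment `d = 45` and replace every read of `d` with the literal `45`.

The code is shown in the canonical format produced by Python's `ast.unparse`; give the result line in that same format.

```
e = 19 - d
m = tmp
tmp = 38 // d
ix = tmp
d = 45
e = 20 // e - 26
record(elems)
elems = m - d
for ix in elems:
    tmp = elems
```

e = 19 - 45

Transformed code:
e = 19 - 45
m = tmp
tmp = 38 // 45
ix = tmp
e = 20 // e - 26
record(elems)
elems = m - 45
for ix in elems:
    tmp = elems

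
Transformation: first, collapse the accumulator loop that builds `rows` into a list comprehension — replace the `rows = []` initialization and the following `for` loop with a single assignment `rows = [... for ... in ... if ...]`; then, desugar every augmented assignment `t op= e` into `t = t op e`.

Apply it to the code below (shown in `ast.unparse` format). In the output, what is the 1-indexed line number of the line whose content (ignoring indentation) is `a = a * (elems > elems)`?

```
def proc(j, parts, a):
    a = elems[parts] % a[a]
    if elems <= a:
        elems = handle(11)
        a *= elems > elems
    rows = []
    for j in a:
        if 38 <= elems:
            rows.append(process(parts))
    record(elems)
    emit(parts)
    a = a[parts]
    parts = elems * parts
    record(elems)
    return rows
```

Transformed code:
def proc(j, parts, a):
    a = elems[parts] % a[a]
    if elems <= a:
        elems = handle(11)
        a = a * (elems > elems)
    rows = [process(parts) for j in a if 38 <= elems]
    record(elems)
    emit(parts)
    a = a[parts]
    parts = elems * parts
    record(elems)
    return rows

5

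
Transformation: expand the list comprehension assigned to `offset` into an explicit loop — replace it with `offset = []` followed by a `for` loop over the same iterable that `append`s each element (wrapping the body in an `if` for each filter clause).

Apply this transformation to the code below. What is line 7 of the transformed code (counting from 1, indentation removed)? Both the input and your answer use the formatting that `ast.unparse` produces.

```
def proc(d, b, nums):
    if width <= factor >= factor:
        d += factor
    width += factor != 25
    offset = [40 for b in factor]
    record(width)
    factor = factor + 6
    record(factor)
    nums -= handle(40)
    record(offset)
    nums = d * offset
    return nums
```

Transformed code:
def proc(d, b, nums):
    if width <= factor >= factor:
        d += factor
    width += factor != 25
    offset = []
    for b in factor:
        offset.append(40)
    record(width)
    factor = factor + 6
    record(factor)
    nums -= handle(40)
    record(offset)
    nums = d * offset
    return nums

offset.append(40)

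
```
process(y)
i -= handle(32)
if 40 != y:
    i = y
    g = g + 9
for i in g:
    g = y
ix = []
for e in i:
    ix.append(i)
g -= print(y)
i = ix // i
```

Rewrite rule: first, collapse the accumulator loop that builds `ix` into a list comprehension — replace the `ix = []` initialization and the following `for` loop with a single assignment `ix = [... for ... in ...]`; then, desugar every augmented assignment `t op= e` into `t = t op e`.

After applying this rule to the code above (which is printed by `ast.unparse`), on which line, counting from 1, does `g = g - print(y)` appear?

Transformed code:
process(y)
i = i - handle(32)
if 40 != y:
    i = y
    g = g + 9
for i in g:
    g = y
ix = [i for e in i]
g = g - print(y)
i = ix // i

9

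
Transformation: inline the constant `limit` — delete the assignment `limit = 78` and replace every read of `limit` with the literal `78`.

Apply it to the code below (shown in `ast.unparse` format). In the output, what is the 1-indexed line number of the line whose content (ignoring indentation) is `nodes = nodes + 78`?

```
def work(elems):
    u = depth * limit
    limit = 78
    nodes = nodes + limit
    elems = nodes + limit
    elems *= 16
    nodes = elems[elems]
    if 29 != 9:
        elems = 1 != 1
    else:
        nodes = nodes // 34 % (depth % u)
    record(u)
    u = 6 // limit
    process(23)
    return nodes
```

3

Transformed code:
def work(elems):
    u = depth * 78
    nodes = nodes + 78
    elems = nodes + 78
    elems *= 16
    nodes = elems[elems]
    if 29 != 9:
        elems = 1 != 1
    else:
        nodes = nodes // 34 % (depth % u)
    record(u)
    u = 6 // 78
    process(23)
    return nodes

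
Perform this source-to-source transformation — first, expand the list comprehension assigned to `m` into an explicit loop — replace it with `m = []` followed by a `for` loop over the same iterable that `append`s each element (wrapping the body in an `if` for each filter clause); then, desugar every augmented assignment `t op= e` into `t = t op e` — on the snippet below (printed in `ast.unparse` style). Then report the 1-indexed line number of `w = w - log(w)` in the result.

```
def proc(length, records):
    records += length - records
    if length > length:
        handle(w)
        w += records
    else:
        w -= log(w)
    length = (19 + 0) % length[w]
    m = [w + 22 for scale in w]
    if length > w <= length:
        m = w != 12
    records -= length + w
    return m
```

7

Transformed code:
def proc(length, records):
    records = records + (length - records)
    if length > length:
        handle(w)
        w = w + records
    else:
        w = w - log(w)
    length = (19 + 0) % length[w]
    m = []
    for scale in w:
        m.append(w + 22)
    if length > w <= length:
        m = w != 12
    records = records - (length + w)
    return m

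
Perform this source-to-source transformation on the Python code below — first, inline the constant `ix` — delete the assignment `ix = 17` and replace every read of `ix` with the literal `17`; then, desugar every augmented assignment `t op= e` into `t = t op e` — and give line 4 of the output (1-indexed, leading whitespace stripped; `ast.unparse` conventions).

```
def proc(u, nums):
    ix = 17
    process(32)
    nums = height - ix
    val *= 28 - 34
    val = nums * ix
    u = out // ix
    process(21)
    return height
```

Transformed code:
def proc(u, nums):
    process(32)
    nums = height - 17
    val = val * (28 - 34)
    val = nums * 17
    u = out // 17
    process(21)
    return height

val = val * (28 - 34)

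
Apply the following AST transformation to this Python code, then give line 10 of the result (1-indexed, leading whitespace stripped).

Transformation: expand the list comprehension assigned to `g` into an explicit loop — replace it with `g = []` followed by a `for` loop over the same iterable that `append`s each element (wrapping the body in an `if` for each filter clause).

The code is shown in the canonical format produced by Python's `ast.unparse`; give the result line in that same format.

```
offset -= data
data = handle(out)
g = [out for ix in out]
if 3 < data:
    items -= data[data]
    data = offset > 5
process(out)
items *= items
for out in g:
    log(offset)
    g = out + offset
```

items *= items

Transformed code:
offset -= data
data = handle(out)
g = []
for ix in out:
    g.append(out)
if 3 < data:
    items -= data[data]
    data = offset > 5
process(out)
items *= items
for out in g:
    log(offset)
    g = out + offset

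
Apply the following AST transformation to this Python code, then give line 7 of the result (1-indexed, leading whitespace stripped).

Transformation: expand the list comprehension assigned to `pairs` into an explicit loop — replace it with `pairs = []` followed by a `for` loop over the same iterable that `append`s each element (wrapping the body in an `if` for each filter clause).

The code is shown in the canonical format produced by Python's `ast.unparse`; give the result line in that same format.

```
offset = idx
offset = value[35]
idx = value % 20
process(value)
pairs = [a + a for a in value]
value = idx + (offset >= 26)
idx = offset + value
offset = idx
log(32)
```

pairs.append(a + a)

Transformed code:
offset = idx
offset = value[35]
idx = value % 20
process(value)
pairs = []
for a in value:
    pairs.append(a + a)
value = idx + (offset >= 26)
idx = offset + value
offset = idx
log(32)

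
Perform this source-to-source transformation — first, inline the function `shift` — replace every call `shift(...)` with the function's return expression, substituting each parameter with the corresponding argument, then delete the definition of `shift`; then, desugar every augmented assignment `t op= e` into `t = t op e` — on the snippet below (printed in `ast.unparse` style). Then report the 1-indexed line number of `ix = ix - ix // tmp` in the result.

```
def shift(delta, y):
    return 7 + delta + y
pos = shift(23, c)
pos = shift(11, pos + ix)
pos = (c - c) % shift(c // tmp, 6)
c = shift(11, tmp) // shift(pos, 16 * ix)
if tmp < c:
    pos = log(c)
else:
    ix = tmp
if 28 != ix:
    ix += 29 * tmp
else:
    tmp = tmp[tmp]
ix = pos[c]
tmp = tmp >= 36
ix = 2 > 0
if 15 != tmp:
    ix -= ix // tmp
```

Transformed code:
pos = 7 + 23 + c
pos = 7 + 11 + (pos + ix)
pos = (c - c) % (7 + c // tmp + 6)
c = (7 + 11 + tmp) // (7 + pos + 16 * ix)
if tmp < c:
    pos = log(c)
else:
    ix = tmp
if 28 != ix:
    ix = ix + 29 * tmp
else:
    tmp = tmp[tmp]
ix = pos[c]
tmp = tmp >= 36
ix = 2 > 0
if 15 != tmp:
    ix = ix - ix // tmp

17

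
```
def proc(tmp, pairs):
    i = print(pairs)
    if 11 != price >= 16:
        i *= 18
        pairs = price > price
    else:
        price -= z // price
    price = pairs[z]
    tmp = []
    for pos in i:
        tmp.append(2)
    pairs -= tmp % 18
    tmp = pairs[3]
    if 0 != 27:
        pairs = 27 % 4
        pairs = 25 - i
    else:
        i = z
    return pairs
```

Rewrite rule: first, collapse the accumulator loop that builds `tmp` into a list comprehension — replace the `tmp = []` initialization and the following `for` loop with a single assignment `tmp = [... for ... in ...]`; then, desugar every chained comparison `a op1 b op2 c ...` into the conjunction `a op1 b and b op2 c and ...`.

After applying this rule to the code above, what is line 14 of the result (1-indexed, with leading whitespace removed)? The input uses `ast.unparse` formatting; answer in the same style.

Transformed code:
def proc(tmp, pairs):
    i = print(pairs)
    if 11 != price and price >= 16:
        i *= 18
        pairs = price > price
    else:
        price -= z // price
    price = pairs[z]
    tmp = [2 for pos in i]
    pairs -= tmp % 18
    tmp = pairs[3]
    if 0 != 27:
        pairs = 27 % 4
        pairs = 25 - i
    else:
        i = z
    return pairs

pairs = 25 - i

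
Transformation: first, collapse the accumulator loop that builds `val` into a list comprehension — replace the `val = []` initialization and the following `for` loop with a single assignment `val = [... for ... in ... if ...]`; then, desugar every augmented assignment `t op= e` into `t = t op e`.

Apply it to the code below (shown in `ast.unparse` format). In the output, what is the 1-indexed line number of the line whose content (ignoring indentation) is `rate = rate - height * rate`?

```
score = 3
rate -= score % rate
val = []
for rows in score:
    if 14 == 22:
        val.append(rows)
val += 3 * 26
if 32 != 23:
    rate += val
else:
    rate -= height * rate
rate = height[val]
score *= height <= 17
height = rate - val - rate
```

Transformed code:
score = 3
rate = rate - score % rate
val = [rows for rows in score if 14 == 22]
val = val + 3 * 26
if 32 != 23:
    rate = rate + val
else:
    rate = rate - height * rate
rate = height[val]
score = score * (height <= 17)
height = rate - val - rate

8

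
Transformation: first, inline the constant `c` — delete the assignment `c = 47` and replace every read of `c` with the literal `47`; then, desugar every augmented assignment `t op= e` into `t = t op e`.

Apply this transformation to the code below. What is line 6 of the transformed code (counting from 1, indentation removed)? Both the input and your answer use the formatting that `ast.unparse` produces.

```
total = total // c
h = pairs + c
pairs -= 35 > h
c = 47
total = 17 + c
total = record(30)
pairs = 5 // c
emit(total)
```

Transformed code:
total = total // 47
h = pairs + 47
pairs = pairs - (35 > h)
total = 17 + 47
total = record(30)
pairs = 5 // 47
emit(total)

pairs = 5 // 47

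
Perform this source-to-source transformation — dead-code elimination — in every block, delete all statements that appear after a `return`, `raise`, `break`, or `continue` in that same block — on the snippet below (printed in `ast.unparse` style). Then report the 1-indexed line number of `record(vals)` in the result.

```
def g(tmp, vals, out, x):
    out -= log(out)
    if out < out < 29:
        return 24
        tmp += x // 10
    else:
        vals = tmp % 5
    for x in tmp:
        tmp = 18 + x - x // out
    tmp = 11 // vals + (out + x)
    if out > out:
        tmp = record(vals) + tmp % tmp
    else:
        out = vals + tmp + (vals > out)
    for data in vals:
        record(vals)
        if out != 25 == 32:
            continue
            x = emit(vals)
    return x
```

Transformed code:
def g(tmp, vals, out, x):
    out -= log(out)
    if out < out < 29:
        return 24
    else:
        vals = tmp % 5
    for x in tmp:
        tmp = 18 + x - x // out
    tmp = 11 // vals + (out + x)
    if out > out:
        tmp = record(vals) + tmp % tmp
    else:
        out = vals + tmp + (vals > out)
    for data in vals:
        record(vals)
        if out != 25 == 32:
            continue
    return x

15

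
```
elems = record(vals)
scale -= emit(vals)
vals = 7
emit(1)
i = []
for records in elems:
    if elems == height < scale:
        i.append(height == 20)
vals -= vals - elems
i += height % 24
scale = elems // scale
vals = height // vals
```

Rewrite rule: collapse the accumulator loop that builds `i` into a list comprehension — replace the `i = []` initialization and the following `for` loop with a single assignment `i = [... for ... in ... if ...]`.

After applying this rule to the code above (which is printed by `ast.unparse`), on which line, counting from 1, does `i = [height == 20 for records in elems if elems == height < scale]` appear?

Transformed code:
elems = record(vals)
scale -= emit(vals)
vals = 7
emit(1)
i = [height == 20 for records in elems if elems == height < scale]
vals -= vals - elems
i += height % 24
scale = elems // scale
vals = height // vals

5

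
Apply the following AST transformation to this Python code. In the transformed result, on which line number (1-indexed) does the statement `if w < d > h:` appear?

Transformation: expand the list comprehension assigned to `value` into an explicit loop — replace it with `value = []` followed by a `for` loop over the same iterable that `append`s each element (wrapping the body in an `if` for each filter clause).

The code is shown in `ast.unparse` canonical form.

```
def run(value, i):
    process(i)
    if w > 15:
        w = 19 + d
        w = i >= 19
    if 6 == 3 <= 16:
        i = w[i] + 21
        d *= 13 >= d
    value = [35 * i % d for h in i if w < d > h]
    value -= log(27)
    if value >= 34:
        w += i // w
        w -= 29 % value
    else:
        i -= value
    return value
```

Transformed code:
def run(value, i):
    process(i)
    if w > 15:
        w = 19 + d
        w = i >= 19
    if 6 == 3 <= 16:
        i = w[i] + 21
        d *= 13 >= d
    value = []
    for h in i:
        if w < d > h:
            value.append(35 * i % d)
    value -= log(27)
    if value >= 34:
        w += i // w
        w -= 29 % value
    else:
        i -= value
    return value

11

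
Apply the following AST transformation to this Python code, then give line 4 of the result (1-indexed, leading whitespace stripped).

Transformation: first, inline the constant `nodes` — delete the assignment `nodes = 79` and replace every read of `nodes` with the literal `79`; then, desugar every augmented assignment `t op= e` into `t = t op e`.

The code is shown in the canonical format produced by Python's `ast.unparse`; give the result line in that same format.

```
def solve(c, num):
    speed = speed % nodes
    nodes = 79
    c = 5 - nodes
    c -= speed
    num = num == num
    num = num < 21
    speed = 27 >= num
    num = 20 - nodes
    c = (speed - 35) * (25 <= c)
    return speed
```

c = c - speed

Transformed code:
def solve(c, num):
    speed = speed % 79
    c = 5 - 79
    c = c - speed
    num = num == num
    num = num < 21
    speed = 27 >= num
    num = 20 - 79
    c = (speed - 35) * (25 <= c)
    return speed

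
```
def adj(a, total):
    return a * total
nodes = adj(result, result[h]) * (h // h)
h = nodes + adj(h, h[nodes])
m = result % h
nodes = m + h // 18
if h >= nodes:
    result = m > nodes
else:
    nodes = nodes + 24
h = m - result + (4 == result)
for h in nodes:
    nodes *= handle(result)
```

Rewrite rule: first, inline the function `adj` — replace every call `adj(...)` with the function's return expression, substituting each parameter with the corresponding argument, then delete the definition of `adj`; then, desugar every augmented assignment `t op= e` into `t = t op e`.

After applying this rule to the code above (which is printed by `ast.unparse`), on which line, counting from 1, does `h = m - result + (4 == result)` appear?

Transformed code:
nodes = result * result[h] * (h // h)
h = nodes + h * h[nodes]
m = result % h
nodes = m + h // 18
if h >= nodes:
    result = m > nodes
else:
    nodes = nodes + 24
h = m - result + (4 == result)
for h in nodes:
    nodes = nodes * handle(result)

9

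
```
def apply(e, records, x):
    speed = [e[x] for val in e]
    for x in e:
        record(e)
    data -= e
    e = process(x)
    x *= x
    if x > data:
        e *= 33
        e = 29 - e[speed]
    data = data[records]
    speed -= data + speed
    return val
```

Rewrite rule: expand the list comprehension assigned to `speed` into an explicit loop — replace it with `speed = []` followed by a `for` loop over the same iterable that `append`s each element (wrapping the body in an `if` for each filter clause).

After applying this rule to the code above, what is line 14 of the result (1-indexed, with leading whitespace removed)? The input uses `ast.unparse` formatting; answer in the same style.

Transformed code:
def apply(e, records, x):
    speed = []
    for val in e:
        speed.append(e[x])
    for x in e:
        record(e)
    data -= e
    e = process(x)
    x *= x
    if x > data:
        e *= 33
        e = 29 - e[speed]
    data = data[records]
    speed -= data + speed
    return val

speed -= data + speed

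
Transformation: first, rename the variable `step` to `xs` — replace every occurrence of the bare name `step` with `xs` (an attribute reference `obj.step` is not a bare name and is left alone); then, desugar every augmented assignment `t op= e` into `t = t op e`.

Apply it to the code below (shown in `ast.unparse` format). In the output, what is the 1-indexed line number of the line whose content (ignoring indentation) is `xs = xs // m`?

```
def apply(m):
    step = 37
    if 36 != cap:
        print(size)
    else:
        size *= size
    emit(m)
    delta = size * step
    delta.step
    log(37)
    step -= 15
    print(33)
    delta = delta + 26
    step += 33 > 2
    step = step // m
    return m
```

Transformed code:
def apply(m):
    xs = 37
    if 36 != cap:
        print(size)
    else:
        size = size * size
    emit(m)
    delta = size * xs
    delta.step
    log(37)
    xs = xs - 15
    print(33)
    delta = delta + 26
    xs = xs + (33 > 2)
    xs = xs // m
    return m

15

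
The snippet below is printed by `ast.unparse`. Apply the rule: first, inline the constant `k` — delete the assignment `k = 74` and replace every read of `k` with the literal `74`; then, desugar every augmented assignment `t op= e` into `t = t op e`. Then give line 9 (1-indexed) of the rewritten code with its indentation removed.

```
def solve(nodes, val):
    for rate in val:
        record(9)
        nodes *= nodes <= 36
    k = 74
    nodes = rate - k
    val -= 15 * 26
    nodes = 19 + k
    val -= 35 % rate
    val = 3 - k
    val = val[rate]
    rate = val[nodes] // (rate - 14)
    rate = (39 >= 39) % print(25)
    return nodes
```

val = 3 - 74

Transformed code:
def solve(nodes, val):
    for rate in val:
        record(9)
        nodes = nodes * (nodes <= 36)
    nodes = rate - 74
    val = val - 15 * 26
    nodes = 19 + 74
    val = val - 35 % rate
    val = 3 - 74
    val = val[rate]
    rate = val[nodes] // (rate - 14)
    rate = (39 >= 39) % print(25)
    return nodes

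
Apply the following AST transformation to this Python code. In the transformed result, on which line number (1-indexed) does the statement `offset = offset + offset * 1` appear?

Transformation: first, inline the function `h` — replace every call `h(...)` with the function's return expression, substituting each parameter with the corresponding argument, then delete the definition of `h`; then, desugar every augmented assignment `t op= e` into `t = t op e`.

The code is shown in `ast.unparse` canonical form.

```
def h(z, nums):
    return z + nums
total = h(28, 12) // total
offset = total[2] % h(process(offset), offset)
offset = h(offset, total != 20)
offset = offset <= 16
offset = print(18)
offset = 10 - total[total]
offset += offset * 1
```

7

Transformed code:
total = (28 + 12) // total
offset = total[2] % (process(offset) + offset)
offset = offset + (total != 20)
offset = offset <= 16
offset = print(18)
offset = 10 - total[total]
offset = offset + offset * 1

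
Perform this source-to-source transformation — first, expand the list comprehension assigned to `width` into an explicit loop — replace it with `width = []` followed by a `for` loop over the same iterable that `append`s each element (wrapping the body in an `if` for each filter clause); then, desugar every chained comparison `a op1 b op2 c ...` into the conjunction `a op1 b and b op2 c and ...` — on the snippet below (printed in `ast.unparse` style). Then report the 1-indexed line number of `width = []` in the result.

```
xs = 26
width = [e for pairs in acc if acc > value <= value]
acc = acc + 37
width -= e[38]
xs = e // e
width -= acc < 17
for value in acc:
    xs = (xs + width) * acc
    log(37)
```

Transformed code:
xs = 26
width = []
for pairs in acc:
    if acc > value and value <= value:
        width.append(e)
acc = acc + 37
width -= e[38]
xs = e // e
width -= acc < 17
for value in acc:
    xs = (xs + width) * acc
    log(37)

2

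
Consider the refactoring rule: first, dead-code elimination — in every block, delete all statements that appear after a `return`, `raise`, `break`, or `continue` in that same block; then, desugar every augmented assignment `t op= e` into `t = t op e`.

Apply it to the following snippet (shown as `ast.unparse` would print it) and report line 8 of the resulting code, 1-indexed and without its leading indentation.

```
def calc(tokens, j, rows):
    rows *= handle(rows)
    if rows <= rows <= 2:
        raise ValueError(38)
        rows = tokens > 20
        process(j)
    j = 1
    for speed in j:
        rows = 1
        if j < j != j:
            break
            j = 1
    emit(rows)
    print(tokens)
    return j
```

if j < j != j:

Transformed code:
def calc(tokens, j, rows):
    rows = rows * handle(rows)
    if rows <= rows <= 2:
        raise ValueError(38)
    j = 1
    for speed in j:
        rows = 1
        if j < j != j:
            break
    emit(rows)
    print(tokens)
    return j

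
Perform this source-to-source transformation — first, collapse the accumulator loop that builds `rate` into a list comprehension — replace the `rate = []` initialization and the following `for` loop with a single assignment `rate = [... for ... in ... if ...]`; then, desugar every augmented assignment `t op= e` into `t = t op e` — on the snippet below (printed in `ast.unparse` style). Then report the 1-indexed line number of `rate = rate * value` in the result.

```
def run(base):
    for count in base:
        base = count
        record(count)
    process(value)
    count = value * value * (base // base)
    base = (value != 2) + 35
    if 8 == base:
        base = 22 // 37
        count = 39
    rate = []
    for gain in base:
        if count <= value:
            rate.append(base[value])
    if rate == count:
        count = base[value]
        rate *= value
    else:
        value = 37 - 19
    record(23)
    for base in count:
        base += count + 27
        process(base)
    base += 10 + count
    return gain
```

14

Transformed code:
def run(base):
    for count in base:
        base = count
        record(count)
    process(value)
    count = value * value * (base // base)
    base = (value != 2) + 35
    if 8 == base:
        base = 22 // 37
        count = 39
    rate = [base[value] for gain in base if count <= value]
    if rate == count:
        count = base[value]
        rate = rate * value
    else:
        value = 37 - 19
    record(23)
    for base in count:
        base = base + (count + 27)
        process(base)
    base = base + (10 + count)
    return gain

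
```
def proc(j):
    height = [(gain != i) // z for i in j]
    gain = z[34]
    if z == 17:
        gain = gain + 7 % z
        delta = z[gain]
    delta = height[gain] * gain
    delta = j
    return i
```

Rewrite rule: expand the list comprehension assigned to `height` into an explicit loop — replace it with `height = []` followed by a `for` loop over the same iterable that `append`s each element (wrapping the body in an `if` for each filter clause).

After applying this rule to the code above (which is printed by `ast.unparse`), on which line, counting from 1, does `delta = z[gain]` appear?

8

Transformed code:
def proc(j):
    height = []
    for i in j:
        height.append((gain != i) // z)
    gain = z[34]
    if z == 17:
        gain = gain + 7 % z
        delta = z[gain]
    delta = height[gain] * gain
    delta = j
    return i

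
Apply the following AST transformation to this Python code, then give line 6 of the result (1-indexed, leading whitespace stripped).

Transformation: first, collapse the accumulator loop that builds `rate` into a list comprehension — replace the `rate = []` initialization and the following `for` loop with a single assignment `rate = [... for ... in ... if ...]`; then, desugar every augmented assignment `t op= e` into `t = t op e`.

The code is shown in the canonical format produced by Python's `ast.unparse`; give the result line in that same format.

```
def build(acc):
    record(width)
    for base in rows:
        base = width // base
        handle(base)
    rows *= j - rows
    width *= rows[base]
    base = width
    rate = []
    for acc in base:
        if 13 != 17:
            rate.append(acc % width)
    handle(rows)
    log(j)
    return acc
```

Transformed code:
def build(acc):
    record(width)
    for base in rows:
        base = width // base
        handle(base)
    rows = rows * (j - rows)
    width = width * rows[base]
    base = width
    rate = [acc % width for acc in base if 13 != 17]
    handle(rows)
    log(j)
    return acc

rows = rows * (j - rows)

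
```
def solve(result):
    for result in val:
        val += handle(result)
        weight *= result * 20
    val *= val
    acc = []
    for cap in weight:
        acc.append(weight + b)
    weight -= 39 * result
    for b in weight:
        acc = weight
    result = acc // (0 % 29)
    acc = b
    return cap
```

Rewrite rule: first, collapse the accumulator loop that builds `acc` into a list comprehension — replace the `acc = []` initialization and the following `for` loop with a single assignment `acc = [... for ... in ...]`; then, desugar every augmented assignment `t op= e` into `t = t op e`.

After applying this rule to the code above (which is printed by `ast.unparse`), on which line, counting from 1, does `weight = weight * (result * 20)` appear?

Transformed code:
def solve(result):
    for result in val:
        val = val + handle(result)
        weight = weight * (result * 20)
    val = val * val
    acc = [weight + b for cap in weight]
    weight = weight - 39 * result
    for b in weight:
        acc = weight
    result = acc // (0 % 29)
    acc = b
    return cap

4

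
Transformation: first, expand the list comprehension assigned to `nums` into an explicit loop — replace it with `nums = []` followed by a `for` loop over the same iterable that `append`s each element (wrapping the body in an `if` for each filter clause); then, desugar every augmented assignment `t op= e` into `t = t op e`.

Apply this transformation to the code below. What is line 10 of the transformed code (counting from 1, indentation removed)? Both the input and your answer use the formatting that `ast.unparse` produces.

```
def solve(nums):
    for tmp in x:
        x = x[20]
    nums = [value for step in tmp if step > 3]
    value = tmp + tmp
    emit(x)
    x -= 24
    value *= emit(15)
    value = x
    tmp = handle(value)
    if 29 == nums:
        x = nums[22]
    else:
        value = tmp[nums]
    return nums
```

x = x - 24

Transformed code:
def solve(nums):
    for tmp in x:
        x = x[20]
    nums = []
    for step in tmp:
        if step > 3:
            nums.append(value)
    value = tmp + tmp
    emit(x)
    x = x - 24
    value = value * emit(15)
    value = x
    tmp = handle(value)
    if 29 == nums:
        x = nums[22]
    else:
        value = tmp[nums]
    return nums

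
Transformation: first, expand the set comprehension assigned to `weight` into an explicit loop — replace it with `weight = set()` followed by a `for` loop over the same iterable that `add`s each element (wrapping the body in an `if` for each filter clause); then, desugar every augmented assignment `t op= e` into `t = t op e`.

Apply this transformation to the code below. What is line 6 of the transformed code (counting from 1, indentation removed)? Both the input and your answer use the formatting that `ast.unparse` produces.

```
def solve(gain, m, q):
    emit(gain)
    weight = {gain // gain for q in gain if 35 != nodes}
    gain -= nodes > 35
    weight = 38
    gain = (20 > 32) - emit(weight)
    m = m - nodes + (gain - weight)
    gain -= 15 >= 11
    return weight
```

weight.add(gain // gain)

Transformed code:
def solve(gain, m, q):
    emit(gain)
    weight = set()
    for q in gain:
        if 35 != nodes:
            weight.add(gain // gain)
    gain = gain - (nodes > 35)
    weight = 38
    gain = (20 > 32) - emit(weight)
    m = m - nodes + (gain - weight)
    gain = gain - (15 >= 11)
    return weight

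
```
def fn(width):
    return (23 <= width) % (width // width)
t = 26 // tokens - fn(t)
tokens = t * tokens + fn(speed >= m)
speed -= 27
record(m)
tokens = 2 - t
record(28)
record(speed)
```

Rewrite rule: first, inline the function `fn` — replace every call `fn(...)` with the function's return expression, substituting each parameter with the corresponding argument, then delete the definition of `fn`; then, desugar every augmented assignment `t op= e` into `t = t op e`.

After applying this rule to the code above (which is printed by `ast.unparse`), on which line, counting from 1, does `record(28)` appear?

6

Transformed code:
t = 26 // tokens - (23 <= t) % (t // t)
tokens = t * tokens + (23 <= (speed >= m)) % ((speed >= m) // (speed >= m))
speed = speed - 27
record(m)
tokens = 2 - t
record(28)
record(speed)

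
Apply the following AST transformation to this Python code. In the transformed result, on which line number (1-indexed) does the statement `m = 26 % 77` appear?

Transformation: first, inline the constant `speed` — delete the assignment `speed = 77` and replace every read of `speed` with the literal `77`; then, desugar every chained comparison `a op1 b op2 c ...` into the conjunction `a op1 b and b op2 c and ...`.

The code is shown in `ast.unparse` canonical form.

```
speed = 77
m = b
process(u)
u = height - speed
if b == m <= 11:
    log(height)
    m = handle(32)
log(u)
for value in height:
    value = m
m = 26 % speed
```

Transformed code:
m = b
process(u)
u = height - 77
if b == m and m <= 11:
    log(height)
    m = handle(32)
log(u)
for value in height:
    value = m
m = 26 % 77

10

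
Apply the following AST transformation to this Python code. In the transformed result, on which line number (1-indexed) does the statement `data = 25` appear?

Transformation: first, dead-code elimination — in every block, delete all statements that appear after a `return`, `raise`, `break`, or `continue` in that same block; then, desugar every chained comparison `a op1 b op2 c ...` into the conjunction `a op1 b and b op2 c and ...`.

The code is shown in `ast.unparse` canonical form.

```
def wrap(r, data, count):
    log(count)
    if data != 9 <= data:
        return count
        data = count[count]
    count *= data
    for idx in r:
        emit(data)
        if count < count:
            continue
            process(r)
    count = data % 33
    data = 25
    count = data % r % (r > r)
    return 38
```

11

Transformed code:
def wrap(r, data, count):
    log(count)
    if data != 9 and 9 <= data:
        return count
    count *= data
    for idx in r:
        emit(data)
        if count < count:
            continue
    count = data % 33
    data = 25
    count = data % r % (r > r)
    return 38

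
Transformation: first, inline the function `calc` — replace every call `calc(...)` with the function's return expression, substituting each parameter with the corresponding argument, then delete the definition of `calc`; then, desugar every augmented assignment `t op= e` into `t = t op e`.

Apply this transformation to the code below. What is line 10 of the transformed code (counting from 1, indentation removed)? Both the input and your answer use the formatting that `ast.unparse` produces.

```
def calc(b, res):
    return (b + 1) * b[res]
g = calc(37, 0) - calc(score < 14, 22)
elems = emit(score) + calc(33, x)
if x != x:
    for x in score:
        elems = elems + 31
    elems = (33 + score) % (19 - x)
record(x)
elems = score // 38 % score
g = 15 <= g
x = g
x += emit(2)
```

Transformed code:
g = (37 + 1) * 37[0] - ((score < 14) + 1) * (score < 14)[22]
elems = emit(score) + (33 + 1) * 33[x]
if x != x:
    for x in score:
        elems = elems + 31
    elems = (33 + score) % (19 - x)
record(x)
elems = score // 38 % score
g = 15 <= g
x = g
x = x + emit(2)

x = g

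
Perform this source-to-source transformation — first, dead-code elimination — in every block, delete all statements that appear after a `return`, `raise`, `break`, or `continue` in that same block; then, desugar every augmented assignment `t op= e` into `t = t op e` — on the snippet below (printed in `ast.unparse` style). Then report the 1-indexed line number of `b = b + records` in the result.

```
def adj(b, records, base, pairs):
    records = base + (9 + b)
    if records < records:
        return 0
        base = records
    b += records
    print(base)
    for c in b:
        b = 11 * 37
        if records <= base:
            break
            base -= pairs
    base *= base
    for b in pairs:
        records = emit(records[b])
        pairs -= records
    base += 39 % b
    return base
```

Transformed code:
def adj(b, records, base, pairs):
    records = base + (9 + b)
    if records < records:
        return 0
    b = b + records
    print(base)
    for c in b:
        b = 11 * 37
        if records <= base:
            break
    base = base * base
    for b in pairs:
        records = emit(records[b])
        pairs = pairs - records
    base = base + 39 % b
    return base

5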